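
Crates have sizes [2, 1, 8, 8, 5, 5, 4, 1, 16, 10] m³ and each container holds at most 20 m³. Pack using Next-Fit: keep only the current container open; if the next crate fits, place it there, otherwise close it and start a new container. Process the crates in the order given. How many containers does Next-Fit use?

2 m³ → container 1 (remaining 18 m³)
1 m³ → container 1 (remaining 17 m³)
8 m³ → container 1 (remaining 9 m³)
8 m³ → container 1 (remaining 1 m³)
5 m³ → container 2 (remaining 15 m³)
5 m³ → container 2 (remaining 10 m³)
4 m³ → container 2 (remaining 6 m³)
1 m³ → container 2 (remaining 5 m³)
16 m³ → container 3 (remaining 4 m³)
10 m³ → container 4 (remaining 10 m³)

4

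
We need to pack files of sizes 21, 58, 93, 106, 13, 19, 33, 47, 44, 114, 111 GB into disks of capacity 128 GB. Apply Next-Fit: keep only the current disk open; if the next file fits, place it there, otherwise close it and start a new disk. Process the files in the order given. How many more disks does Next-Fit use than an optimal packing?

Next-Fit: [21,58] [93] [106,13] [19,33,47] [44] [114] [111] → 7 disks.
Total size 659 GB; any packing needs at least ⌈659/128⌉ = 6 disks.
An optimal packing achieves that bound: [114,13] [111] [106,21] [93,33] [58,47,19] [44] → 6 disks.
Excess: 7 − 6 = 1.

1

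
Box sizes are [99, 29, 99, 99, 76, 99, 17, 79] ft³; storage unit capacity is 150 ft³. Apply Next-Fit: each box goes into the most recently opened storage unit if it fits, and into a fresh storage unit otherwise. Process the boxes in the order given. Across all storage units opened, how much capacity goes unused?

303

99 ft³ → storage unit 1 (remaining 51 ft³)
29 ft³ → storage unit 1 (remaining 22 ft³)
99 ft³ → storage unit 2 (remaining 51 ft³)
99 ft³ → storage unit 3 (remaining 51 ft³)
76 ft³ → storage unit 4 (remaining 74 ft³)
99 ft³ → storage unit 5 (remaining 51 ft³)
17 ft³ → storage unit 5 (remaining 34 ft³)
79 ft³ → storage unit 6 (remaining 71 ft³)
6 storage units × 150 ft³ = 900 ft³; used 597 ft³; unused 303 ft³.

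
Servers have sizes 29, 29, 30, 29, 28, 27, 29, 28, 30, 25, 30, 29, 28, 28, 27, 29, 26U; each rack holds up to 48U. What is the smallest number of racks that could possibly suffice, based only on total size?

11

Total size = 29 + 29 + 30 + 29 + 28 + 27 + 29 + 28 + 30 + 25 + 30 + 29 + 28 + 28 + 27 + 29 + 26 = 481U.
⌈481 / 48⌉ = 11.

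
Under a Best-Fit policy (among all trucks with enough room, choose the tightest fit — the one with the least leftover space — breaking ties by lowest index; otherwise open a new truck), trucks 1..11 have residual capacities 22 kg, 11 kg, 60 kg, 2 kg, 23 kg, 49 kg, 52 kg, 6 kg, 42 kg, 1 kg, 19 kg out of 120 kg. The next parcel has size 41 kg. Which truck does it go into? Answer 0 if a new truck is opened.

Trucks with room: truck 3 (60 kg), truck 6 (49 kg), truck 7 (52 kg), truck 9 (42 kg).
Tightest fit is truck 9 with 42 kg free.

9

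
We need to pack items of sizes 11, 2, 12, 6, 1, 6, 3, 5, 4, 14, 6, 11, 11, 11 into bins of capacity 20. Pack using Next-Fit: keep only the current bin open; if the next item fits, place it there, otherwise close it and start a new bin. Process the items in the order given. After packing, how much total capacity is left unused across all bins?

11 → bin 1 (remaining 9)
2 → bin 1 (remaining 7)
12 → bin 2 (remaining 8)
6 → bin 2 (remaining 2)
1 → bin 2 (remaining 1)
6 → bin 3 (remaining 14)
3 → bin 3 (remaining 11)
5 → bin 3 (remaining 6)
4 → bin 3 (remaining 2)
14 → bin 4 (remaining 6)
6 → bin 4 (remaining 0)
11 → bin 5 (remaining 9)
11 → bin 6 (remaining 9)
11 → bin 7 (remaining 9)
7 bins × 20 = 140; used 103; unused 37.

37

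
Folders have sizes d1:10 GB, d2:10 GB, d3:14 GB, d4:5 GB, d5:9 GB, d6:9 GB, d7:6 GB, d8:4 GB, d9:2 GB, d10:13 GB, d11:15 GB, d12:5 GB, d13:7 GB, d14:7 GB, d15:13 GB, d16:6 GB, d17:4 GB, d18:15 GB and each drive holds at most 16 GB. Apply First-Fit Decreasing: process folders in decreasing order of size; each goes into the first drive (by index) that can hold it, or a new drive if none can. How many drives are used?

11

Sorted descending: 15, 15, 14, 13, 13, 10, 10, 9, 9, 7, 7, 6, 6, 5, 5, 4, 4, 2.
drive 1: place 15 GB, 1 GB left
drive 2: place 15 GB, 1 GB left
drive 3: place 14 GB, 2 GB left
drive 4: place 13 GB, 3 GB left
drive 5: place 13 GB, 3 GB left
drive 6: place 10 GB, 6 GB left
drive 7: place 10 GB, 6 GB left
drive 8: place 9 GB, 7 GB left
drive 9: place 9 GB, 7 GB left
drive 8: place 7 GB, 0 GB left
drive 9: place 7 GB, 0 GB left
drive 6: place 6 GB, 0 GB left
drive 7: place 6 GB, 0 GB left
drive 10: place 5 GB, 11 GB left
drive 10: place 5 GB, 6 GB left
drive 10: place 4 GB, 2 GB left
drive 11: place 4 GB, 12 GB left
drive 3: place 2 GB, 0 GB left
Final drives: [15] [15] [14,2] [13] [13] [10,6] [10,6] [9,7] [9,7] [5,5,4] [4].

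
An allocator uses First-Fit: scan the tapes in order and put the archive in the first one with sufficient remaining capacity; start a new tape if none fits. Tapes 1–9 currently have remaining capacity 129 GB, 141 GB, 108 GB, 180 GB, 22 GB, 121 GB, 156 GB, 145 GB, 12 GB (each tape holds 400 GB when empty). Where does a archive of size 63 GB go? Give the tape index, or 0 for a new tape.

Tapes with room: tape 1 (129 GB), tape 2 (141 GB), tape 3 (108 GB), tape 4 (180 GB), tape 6 (121 GB), tape 7 (156 GB), tape 8 (145 GB).
The first with room is tape 1.

1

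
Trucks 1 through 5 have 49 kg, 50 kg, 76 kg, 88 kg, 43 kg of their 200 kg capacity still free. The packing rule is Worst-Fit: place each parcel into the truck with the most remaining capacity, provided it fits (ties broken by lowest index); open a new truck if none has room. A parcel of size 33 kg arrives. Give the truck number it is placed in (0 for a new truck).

Trucks with room: truck 1 (49 kg), truck 2 (50 kg), truck 3 (76 kg), truck 4 (88 kg), truck 5 (43 kg).
Most room is truck 4 with 88 kg free.

4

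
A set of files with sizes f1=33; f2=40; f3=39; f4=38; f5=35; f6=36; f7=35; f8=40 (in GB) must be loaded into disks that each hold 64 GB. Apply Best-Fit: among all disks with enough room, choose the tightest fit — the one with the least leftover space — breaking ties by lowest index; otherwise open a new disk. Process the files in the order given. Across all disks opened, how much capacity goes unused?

Put f1 (33 GB) in disk 1; 31 GB remain.
Put f2 (40 GB) in disk 2; 24 GB remain.
Put f3 (39 GB) in disk 3; 25 GB remain.
Put f4 (38 GB) in disk 4; 26 GB remain.
Put f5 (35 GB) in disk 5; 29 GB remain.
Put f6 (36 GB) in disk 6; 28 GB remain.
Put f7 (35 GB) in disk 7; 29 GB remain.
Put f8 (40 GB) in disk 8; 24 GB remain.
8 disks × 64 GB = 512 GB; used 296 GB; unused 216 GB.

216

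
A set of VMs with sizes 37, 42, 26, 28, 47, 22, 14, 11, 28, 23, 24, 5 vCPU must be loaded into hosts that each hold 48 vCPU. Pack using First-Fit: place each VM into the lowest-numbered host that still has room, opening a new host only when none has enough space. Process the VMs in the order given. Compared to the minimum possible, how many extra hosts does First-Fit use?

First-Fit: [37,11] [42,5] [26,22] [28,14] [47] [28] [23,24] → 7 hosts.
Total size 307 vCPU; any packing needs at least ⌈307/48⌉ = 7 hosts.
So 7 is already optimal.

0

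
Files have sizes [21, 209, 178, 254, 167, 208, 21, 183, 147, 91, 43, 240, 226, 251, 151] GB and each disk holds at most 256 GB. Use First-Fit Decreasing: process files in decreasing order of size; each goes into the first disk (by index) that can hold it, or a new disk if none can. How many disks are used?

11

Sorted descending: 254, 251, 240, 226, 209, 208, 183, 178, 167, 151, 147, 91, 43, 21, 21.
disk 1: place 254 GB, 2 GB left
disk 2: place 251 GB, 5 GB left
disk 3: place 240 GB, 16 GB left
disk 4: place 226 GB, 30 GB left
disk 5: place 209 GB, 47 GB left
disk 6: place 208 GB, 48 GB left
disk 7: place 183 GB, 73 GB left
disk 8: place 178 GB, 78 GB left
disk 9: place 167 GB, 89 GB left
disk 10: place 151 GB, 105 GB left
disk 11: place 147 GB, 109 GB left
disk 10: place 91 GB, 14 GB left
disk 5: place 43 GB, 4 GB left
disk 4: place 21 GB, 9 GB left
disk 6: place 21 GB, 27 GB left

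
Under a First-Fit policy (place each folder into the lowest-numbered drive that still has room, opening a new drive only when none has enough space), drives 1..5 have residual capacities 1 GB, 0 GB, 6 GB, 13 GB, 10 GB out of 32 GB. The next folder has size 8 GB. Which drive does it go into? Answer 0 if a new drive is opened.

4

Drives with room: drive 4 (13 GB), drive 5 (10 GB).
The first with room is drive 4.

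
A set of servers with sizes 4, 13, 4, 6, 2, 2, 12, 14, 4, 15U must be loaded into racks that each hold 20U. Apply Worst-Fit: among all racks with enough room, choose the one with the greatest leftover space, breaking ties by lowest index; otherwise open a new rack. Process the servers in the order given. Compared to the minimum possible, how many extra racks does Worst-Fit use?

1

Worst-Fit: [4,13] [4,6,2,2] [12,4] [14] [15] → 5 racks.
Total size 76U; any packing needs at least ⌈76/20⌉ = 4 racks.
An optimal packing achieves that bound: [15,4] [14,6] [13,4,2] [12,4,2] → 4 racks.
Excess: 5 − 4 = 1.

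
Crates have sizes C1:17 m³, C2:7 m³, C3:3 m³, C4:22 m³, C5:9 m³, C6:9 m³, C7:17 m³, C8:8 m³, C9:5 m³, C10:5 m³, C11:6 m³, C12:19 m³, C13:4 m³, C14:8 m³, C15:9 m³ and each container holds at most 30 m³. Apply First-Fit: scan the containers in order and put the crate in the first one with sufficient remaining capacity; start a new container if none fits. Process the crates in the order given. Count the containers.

container 1: place C1 (17 m³), 13 m³ left
container 1: place C2 (7 m³), 6 m³ left
container 1: place C3 (3 m³), 3 m³ left
container 2: place C4 (22 m³), 8 m³ left
container 3: place C5 (9 m³), 21 m³ left
container 3: place C6 (9 m³), 12 m³ left
container 4: place C7 (17 m³), 13 m³ left
container 2: place C8 (8 m³), 0 m³ left
container 3: place C9 (5 m³), 7 m³ left
container 3: place C10 (5 m³), 2 m³ left
container 4: place C11 (6 m³), 7 m³ left
container 5: place C12 (19 m³), 11 m³ left
container 4: place C13 (4 m³), 3 m³ left
container 5: place C14 (8 m³), 3 m³ left
container 6: place C15 (9 m³), 21 m³ left

6 containers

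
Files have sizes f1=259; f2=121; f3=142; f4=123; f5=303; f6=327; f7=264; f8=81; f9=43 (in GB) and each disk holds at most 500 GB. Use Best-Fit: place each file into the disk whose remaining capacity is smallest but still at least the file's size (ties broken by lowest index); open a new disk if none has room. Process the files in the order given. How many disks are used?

Put f1 (259 GB) in disk 1; 241 GB remain.
Put f2 (121 GB) in disk 1; 120 GB remain.
Put f3 (142 GB) in disk 2; 358 GB remain.
Put f4 (123 GB) in disk 2; 235 GB remain.
Put f5 (303 GB) in disk 3; 197 GB remain.
Put f6 (327 GB) in disk 4; 173 GB remain.
Put f7 (264 GB) in disk 5; 236 GB remain.
Put f8 (81 GB) in disk 1; 39 GB remain.
Put f9 (43 GB) in disk 4; 130 GB remain.
Final disks: [259,121,81] [142,123] [303] [327,43] [264].

5 disks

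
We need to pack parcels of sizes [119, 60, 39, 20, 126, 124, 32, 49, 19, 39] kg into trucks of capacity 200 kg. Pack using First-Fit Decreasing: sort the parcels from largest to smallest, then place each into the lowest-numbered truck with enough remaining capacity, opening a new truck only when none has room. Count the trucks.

4

Sorted descending: 126, 124, 119, 60, 49, 39, 39, 32, 20, 19.
126 kg → truck 1 (remaining 74 kg)
124 kg → truck 2 (remaining 76 kg)
119 kg → truck 3 (remaining 81 kg)
60 kg → truck 1 (remaining 14 kg)
49 kg → truck 2 (remaining 27 kg)
39 kg → truck 3 (remaining 42 kg)
39 kg → truck 3 (remaining 3 kg)
32 kg → truck 4 (remaining 168 kg)
20 kg → truck 2 (remaining 7 kg)
19 kg → truck 4 (remaining 149 kg)
Final trucks: [126,60] [124,49,20] [119,39,39] [32,19].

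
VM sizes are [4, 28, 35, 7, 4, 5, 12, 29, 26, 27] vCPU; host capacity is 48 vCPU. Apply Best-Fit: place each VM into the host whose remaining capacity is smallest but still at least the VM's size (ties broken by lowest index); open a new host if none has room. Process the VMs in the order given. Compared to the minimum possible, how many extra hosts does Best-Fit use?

Best-Fit: [4,28,5] [35,7,4] [12,29] [26] [27] → 5 hosts.
5 VMs exceed 24 vCPU (half the capacity), and no two of those can share a host, so at least 5 hosts are needed.
So 5 is already optimal.

0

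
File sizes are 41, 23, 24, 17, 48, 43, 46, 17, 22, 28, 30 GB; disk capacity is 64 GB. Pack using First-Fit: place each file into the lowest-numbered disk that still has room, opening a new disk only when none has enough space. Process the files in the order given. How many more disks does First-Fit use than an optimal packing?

First-Fit: [41,23] [24,17,17] [48] [43] [46] [22,28] [30] → 7 disks.
Total size 339 GB; any packing needs at least ⌈339/64⌉ = 6 disks.
An optimal packing achieves that bound: [48] [46,17] [43,17] [41,23] [30,28] [24,22] → 6 disks.
Excess: 7 − 6 = 1.

1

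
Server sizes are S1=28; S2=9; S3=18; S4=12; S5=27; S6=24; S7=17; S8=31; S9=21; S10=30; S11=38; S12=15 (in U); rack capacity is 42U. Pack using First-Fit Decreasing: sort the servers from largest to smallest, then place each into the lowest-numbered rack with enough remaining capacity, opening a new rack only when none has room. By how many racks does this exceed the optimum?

First-Fit Decreasing: [38] [31,9] [30,12] [28] [27,15] [24,18] [21,17] → 7 racks.
Total size 270U; any packing needs at least ⌈270/42⌉ = 7 racks.
So 7 is already optimal.

0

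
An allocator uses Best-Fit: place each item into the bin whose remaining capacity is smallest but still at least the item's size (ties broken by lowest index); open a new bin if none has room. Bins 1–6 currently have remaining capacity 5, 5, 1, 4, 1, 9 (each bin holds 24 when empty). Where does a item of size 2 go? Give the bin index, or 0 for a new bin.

4

Bins with room: bin 1 (5), bin 2 (5), bin 4 (4), bin 6 (9).
Tightest fit is bin 4 with 4 free.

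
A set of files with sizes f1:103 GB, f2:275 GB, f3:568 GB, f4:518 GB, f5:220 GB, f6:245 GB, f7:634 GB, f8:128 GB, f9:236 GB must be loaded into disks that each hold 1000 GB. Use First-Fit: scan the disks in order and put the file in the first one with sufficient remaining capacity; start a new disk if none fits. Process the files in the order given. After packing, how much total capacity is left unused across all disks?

f1 (103 GB) → disk 1 (remaining 897 GB)
f2 (275 GB) → disk 1 (remaining 622 GB)
f3 (568 GB) → disk 1 (remaining 54 GB)
f4 (518 GB) → disk 2 (remaining 482 GB)
f5 (220 GB) → disk 2 (remaining 262 GB)
f6 (245 GB) → disk 2 (remaining 17 GB)
f7 (634 GB) → disk 3 (remaining 366 GB)
f8 (128 GB) → disk 3 (remaining 238 GB)
f9 (236 GB) → disk 3 (remaining 2 GB)
3 disks × 1000 GB = 3000 GB; used 2927 GB; unused 73 GB.

73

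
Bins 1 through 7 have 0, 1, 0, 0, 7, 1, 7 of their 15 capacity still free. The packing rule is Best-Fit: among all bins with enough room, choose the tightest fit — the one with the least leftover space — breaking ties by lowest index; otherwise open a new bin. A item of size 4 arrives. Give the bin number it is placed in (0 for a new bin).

5

Bins with room: bin 5 (7), bin 7 (7).
Tightest fit is bin 5 with 7 free.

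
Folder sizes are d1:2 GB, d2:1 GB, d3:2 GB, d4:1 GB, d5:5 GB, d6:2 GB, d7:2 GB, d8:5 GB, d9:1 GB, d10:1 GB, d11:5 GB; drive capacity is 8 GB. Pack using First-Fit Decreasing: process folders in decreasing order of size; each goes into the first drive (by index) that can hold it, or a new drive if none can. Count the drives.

4

Sorted descending: 5, 5, 5, 2, 2, 2, 2, 1, 1, 1, 1.
drive 1: place 5 GB, 3 GB left
drive 2: place 5 GB, 3 GB left
drive 3: place 5 GB, 3 GB left
drive 1: place 2 GB, 1 GB left
drive 2: place 2 GB, 1 GB left
drive 3: place 2 GB, 1 GB left
drive 4: place 2 GB, 6 GB left
drive 1: place 1 GB, 0 GB left
drive 2: place 1 GB, 0 GB left
drive 3: place 1 GB, 0 GB left
drive 4: place 1 GB, 5 GB left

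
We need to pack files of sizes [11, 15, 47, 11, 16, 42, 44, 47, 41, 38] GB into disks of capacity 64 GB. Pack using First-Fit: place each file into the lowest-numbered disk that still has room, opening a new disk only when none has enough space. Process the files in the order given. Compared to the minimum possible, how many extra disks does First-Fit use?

First-Fit: [11,15,11,16] [47] [42] [44] [47] [41] [38] → 7 disks.
6 files exceed 32 GB (half the capacity), and no two of those can share a disk, so at least 6 disks are needed.
An optimal packing achieves that bound: [47,16] [47,15] [44,11] [42,11] [41] [38] → 6 disks.
Excess: 7 − 6 = 1.

1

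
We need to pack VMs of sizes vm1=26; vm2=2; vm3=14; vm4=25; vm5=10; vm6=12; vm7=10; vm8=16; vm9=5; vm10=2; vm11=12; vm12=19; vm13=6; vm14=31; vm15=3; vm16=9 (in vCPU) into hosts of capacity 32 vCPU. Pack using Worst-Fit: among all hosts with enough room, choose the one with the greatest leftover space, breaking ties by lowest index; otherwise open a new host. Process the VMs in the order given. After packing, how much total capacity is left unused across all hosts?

54

Put vm1 (26 vCPU) in host 1; 6 vCPU remain.
Put vm2 (2 vCPU) in host 1; 4 vCPU remain.
Put vm3 (14 vCPU) in host 2; 18 vCPU remain.
Put vm4 (25 vCPU) in host 3; 7 vCPU remain.
Put vm5 (10 vCPU) in host 2; 8 vCPU remain.
Put vm6 (12 vCPU) in host 4; 20 vCPU remain.
Put vm7 (10 vCPU) in host 4; 10 vCPU remain.
Put vm8 (16 vCPU) in host 5; 16 vCPU remain.
Put vm9 (5 vCPU) in host 5; 11 vCPU remain.
Put vm10 (2 vCPU) in host 5; 9 vCPU remain.
Put vm11 (12 vCPU) in host 6; 20 vCPU remain.
Put vm12 (19 vCPU) in host 6; 1 vCPU remain.
Put vm13 (6 vCPU) in host 4; 4 vCPU remain.
Put vm14 (31 vCPU) in host 7; 1 vCPU remain.
Put vm15 (3 vCPU) in host 5; 6 vCPU remain.
Put vm16 (9 vCPU) in host 8; 23 vCPU remain.
8 hosts × 32 vCPU = 256 vCPU; used 202 vCPU; unused 54 vCPU.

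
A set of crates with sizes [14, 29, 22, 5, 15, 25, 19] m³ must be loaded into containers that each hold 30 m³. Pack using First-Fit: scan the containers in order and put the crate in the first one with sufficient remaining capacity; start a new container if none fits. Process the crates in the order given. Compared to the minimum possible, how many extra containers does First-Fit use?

First-Fit: [14,5] [29] [22] [15] [25] [19] → 6 containers.
Total size 129 m³; any packing needs at least ⌈129/30⌉ = 5 containers.
An optimal packing achieves that bound: [29] [25,5] [22] [19] [15,14] → 5 containers.
Excess: 6 − 5 = 1.

1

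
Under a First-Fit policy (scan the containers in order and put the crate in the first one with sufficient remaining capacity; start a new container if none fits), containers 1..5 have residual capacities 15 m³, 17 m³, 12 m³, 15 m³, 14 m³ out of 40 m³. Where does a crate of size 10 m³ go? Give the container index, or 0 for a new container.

1

Containers with room: container 1 (15 m³), container 2 (17 m³), container 3 (12 m³), container 4 (15 m³), container 5 (14 m³).
The first with room is container 1.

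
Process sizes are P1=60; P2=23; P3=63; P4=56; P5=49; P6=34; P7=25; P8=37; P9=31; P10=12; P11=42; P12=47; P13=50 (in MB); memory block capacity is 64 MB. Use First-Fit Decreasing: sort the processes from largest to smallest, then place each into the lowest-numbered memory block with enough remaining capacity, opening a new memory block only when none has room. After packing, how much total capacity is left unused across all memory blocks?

Sorted descending: 63, 60, 56, 50, 49, 47, 42, 37, 34, 31, 25, 23, 12.
63 MB → memory block 1 (remaining 1 MB)
60 MB → memory block 2 (remaining 4 MB)
56 MB → memory block 3 (remaining 8 MB)
50 MB → memory block 4 (remaining 14 MB)
49 MB → memory block 5 (remaining 15 MB)
47 MB → memory block 6 (remaining 17 MB)
42 MB → memory block 7 (remaining 22 MB)
37 MB → memory block 8 (remaining 27 MB)
34 MB → memory block 9 (remaining 30 MB)
31 MB → memory block 10 (remaining 33 MB)
25 MB → memory block 8 (remaining 2 MB)
23 MB → memory block 9 (remaining 7 MB)
12 MB → memory block 4 (remaining 2 MB)
10 memory blocks × 64 MB = 640 MB; used 529 MB; unused 111 MB.

111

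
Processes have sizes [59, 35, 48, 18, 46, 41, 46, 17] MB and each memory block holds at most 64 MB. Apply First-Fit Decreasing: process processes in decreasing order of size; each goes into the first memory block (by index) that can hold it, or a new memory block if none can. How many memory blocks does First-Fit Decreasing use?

Sorted descending: 59, 48, 46, 46, 41, 35, 18, 17.
Put 59 MB in memory block 1; 5 MB remain.
Put 48 MB in memory block 2; 16 MB remain.
Put 46 MB in memory block 3; 18 MB remain.
Put 46 MB in memory block 4; 18 MB remain.
Put 41 MB in memory block 5; 23 MB remain.
Put 35 MB in memory block 6; 29 MB remain.
Put 18 MB in memory block 3; 0 MB remain.
Put 17 MB in memory block 4; 1 MB remain.

6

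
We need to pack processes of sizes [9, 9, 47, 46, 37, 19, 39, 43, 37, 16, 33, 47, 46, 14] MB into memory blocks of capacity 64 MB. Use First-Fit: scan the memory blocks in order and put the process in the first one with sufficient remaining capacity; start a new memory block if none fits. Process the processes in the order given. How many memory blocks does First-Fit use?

Put 9 MB in memory block 1; 55 MB remain.
Put 9 MB in memory block 1; 46 MB remain.
Put 47 MB in memory block 2; 17 MB remain.
Put 46 MB in memory block 1; 0 MB remain.
Put 37 MB in memory block 3; 27 MB remain.
Put 19 MB in memory block 3; 8 MB remain.
Put 39 MB in memory block 4; 25 MB remain.
Put 43 MB in memory block 5; 21 MB remain.
Put 37 MB in memory block 6; 27 MB remain.
Put 16 MB in memory block 2; 1 MB remain.
Put 33 MB in memory block 7; 31 MB remain.
Put 47 MB in memory block 8; 17 MB remain.
Put 46 MB in memory block 9; 18 MB remain.
Put 14 MB in memory block 4; 11 MB remain.
Final memory blocks: [9,9,46] [47,16] [37,19] [39,14] [43] [37] [33] [47] [46].

9 memory blocks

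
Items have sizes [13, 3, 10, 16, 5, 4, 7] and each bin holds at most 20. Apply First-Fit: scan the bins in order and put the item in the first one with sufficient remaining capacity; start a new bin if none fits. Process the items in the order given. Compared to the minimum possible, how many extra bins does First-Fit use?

1

First-Fit: [13,3,4] [10,5] [16] [7] → 4 bins.
Total size 58; any packing needs at least ⌈58/20⌉ = 3 bins.
An optimal packing achieves that bound: [16,4] [13,7] [10,5,3] → 3 bins.
Excess: 4 − 3 = 1.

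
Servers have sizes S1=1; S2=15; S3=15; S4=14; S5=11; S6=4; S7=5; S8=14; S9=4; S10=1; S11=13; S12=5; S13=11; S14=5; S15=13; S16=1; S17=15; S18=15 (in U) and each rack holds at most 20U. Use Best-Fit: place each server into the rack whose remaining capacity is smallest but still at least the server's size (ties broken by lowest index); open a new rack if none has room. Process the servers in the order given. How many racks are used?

rack 1: place S1 (1U), 19U left
rack 1: place S2 (15U), 4U left
rack 2: place S3 (15U), 5U left
rack 3: place S4 (14U), 6U left
rack 4: place S5 (11U), 9U left
rack 1: place S6 (4U), 0U left
rack 2: place S7 (5U), 0U left
rack 5: place S8 (14U), 6U left
rack 3: place S9 (4U), 2U left
rack 3: place S10 (1U), 1U left
rack 6: place S11 (13U), 7U left
rack 5: place S12 (5U), 1U left
rack 7: place S13 (11U), 9U left
rack 6: place S14 (5U), 2U left
rack 8: place S15 (13U), 7U left
rack 3: place S16 (1U), 0U left
rack 9: place S17 (15U), 5U left
rack 10: place S18 (15U), 5U left
Final racks: [1,15,4] [15,5] [14,4,1,1] [11] [14,5] [13,5] [11] [13] [15] [15].

10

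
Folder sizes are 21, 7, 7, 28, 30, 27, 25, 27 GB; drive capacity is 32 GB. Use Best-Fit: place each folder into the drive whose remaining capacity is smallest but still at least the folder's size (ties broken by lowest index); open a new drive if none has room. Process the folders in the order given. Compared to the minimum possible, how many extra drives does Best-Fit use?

0

Best-Fit: [21,7] [7,25] [28] [30] [27] [27] → 6 drives.
Total size 172 GB; any packing needs at least ⌈172/32⌉ = 6 drives.
So 6 is already optimal.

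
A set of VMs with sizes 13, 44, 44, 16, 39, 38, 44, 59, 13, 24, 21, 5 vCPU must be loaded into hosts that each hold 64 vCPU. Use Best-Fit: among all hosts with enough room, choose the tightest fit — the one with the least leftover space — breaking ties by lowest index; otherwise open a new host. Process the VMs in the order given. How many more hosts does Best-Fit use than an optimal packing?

0

Best-Fit: [13,44] [44,16] [39,24] [38,21,5] [44,13] [59] → 6 hosts.
Total size 360 vCPU; any packing needs at least ⌈360/64⌉ = 6 hosts.
So 6 is already optimal.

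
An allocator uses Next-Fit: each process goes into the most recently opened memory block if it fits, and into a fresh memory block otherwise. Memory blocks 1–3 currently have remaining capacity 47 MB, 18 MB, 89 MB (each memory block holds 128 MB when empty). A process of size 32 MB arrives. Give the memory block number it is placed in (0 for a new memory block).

Next-Fit only looks at memory block 3, which has 89 MB free.
32 MB fits there.

3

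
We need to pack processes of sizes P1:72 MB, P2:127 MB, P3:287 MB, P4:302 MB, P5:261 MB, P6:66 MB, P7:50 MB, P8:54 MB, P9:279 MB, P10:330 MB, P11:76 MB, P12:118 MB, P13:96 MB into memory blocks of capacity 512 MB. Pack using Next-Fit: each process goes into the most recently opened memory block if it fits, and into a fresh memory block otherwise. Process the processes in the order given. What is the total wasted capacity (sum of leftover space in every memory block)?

P1 (72 MB) → memory block 1 (remaining 440 MB)
P2 (127 MB) → memory block 1 (remaining 313 MB)
P3 (287 MB) → memory block 1 (remaining 26 MB)
P4 (302 MB) → memory block 2 (remaining 210 MB)
P5 (261 MB) → memory block 3 (remaining 251 MB)
P6 (66 MB) → memory block 3 (remaining 185 MB)
P7 (50 MB) → memory block 3 (remaining 135 MB)
P8 (54 MB) → memory block 3 (remaining 81 MB)
P9 (279 MB) → memory block 4 (remaining 233 MB)
P10 (330 MB) → memory block 5 (remaining 182 MB)
P11 (76 MB) → memory block 5 (remaining 106 MB)
P12 (118 MB) → memory block 6 (remaining 394 MB)
P13 (96 MB) → memory block 6 (remaining 298 MB)
6 memory blocks × 512 MB = 3072 MB; used 2118 MB; unused 954 MB.

954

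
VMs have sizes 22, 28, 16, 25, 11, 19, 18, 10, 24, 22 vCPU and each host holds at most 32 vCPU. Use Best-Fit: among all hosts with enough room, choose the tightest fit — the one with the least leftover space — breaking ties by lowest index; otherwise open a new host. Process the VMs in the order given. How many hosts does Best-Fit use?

Put 22 vCPU in host 1; 10 vCPU remain.
Put 28 vCPU in host 2; 4 vCPU remain.
Put 16 vCPU in host 3; 16 vCPU remain.
Put 25 vCPU in host 4; 7 vCPU remain.
Put 11 vCPU in host 3; 5 vCPU remain.
Put 19 vCPU in host 5; 13 vCPU remain.
Put 18 vCPU in host 6; 14 vCPU remain.
Put 10 vCPU in host 1; 0 vCPU remain.
Put 24 vCPU in host 7; 8 vCPU remain.
Put 22 vCPU in host 8; 10 vCPU remain.
Final hosts: [22,10] [28] [16,11] [25] [19] [18] [24] [22].

8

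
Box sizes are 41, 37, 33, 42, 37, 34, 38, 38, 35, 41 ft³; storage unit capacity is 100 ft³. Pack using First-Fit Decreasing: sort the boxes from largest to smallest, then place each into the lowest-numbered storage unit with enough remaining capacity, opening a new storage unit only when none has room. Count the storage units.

Sorted descending: 42, 41, 41, 38, 38, 37, 37, 35, 34, 33.
storage unit 1: place 42 ft³, 58 ft³ left
storage unit 1: place 41 ft³, 17 ft³ left
storage unit 2: place 41 ft³, 59 ft³ left
storage unit 2: place 38 ft³, 21 ft³ left
storage unit 3: place 38 ft³, 62 ft³ left
storage unit 3: place 37 ft³, 25 ft³ left
storage unit 4: place 37 ft³, 63 ft³ left
storage unit 4: place 35 ft³, 28 ft³ left
storage unit 5: place 34 ft³, 66 ft³ left
storage unit 5: place 33 ft³, 33 ft³ left
Final storage units: [42,41] [41,38] [38,37] [37,35] [34,33].

5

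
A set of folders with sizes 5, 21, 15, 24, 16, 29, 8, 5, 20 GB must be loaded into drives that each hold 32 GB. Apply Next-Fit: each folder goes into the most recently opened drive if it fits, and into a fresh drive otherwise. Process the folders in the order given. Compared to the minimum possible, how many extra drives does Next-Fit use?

Next-Fit: [5,21] [15] [24] [16] [29] [8,5] [20] → 7 drives.
Total size 143 GB; any packing needs at least ⌈143/32⌉ = 5 drives.
An optimal packing achieves that bound: [29] [24,8] [21,5,5] [20] [16,15] → 5 drives.
Excess: 7 − 5 = 2.

2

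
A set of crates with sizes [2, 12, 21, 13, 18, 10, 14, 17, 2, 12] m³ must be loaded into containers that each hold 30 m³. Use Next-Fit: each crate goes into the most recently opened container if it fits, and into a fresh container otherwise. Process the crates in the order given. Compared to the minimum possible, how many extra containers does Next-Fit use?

Next-Fit: [2,12] [21] [13] [18,10] [14] [17,2] [12] → 7 containers.
Total size 121 m³; any packing needs at least ⌈121/30⌉ = 5 containers.
An optimal packing achieves that bound: [21,2,2] [18,12] [17,13] [14,12] [10] → 5 containers.
Excess: 7 − 5 = 2.

2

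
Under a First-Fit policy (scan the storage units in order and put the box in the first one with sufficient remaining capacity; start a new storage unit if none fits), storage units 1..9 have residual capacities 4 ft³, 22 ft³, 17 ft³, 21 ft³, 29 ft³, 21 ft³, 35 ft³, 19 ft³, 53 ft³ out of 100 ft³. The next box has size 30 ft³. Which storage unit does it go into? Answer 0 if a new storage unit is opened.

7

Storage units with room: storage unit 7 (35 ft³), storage unit 9 (53 ft³).
The first with room is storage unit 7.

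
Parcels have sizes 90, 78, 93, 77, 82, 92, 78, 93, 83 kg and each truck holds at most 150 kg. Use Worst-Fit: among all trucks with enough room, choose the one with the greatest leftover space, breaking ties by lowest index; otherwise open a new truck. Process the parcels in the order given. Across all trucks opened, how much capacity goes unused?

584

90 kg → truck 1 (remaining 60 kg)
78 kg → truck 2 (remaining 72 kg)
93 kg → truck 3 (remaining 57 kg)
77 kg → truck 4 (remaining 73 kg)
82 kg → truck 5 (remaining 68 kg)
92 kg → truck 6 (remaining 58 kg)
78 kg → truck 7 (remaining 72 kg)
93 kg → truck 8 (remaining 57 kg)
83 kg → truck 9 (remaining 67 kg)
9 trucks × 150 kg = 1350 kg; used 766 kg; unused 584 kg.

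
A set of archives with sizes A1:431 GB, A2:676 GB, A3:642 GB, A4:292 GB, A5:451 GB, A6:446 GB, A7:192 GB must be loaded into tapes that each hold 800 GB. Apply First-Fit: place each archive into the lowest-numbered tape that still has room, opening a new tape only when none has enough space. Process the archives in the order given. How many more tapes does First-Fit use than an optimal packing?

First-Fit: [431,292] [676] [642] [451,192] [446] → 5 tapes.
5 archives exceed 400 GB (half the capacity), and no two of those can share a tape, so at least 5 tapes are needed.
So 5 is already optimal.

0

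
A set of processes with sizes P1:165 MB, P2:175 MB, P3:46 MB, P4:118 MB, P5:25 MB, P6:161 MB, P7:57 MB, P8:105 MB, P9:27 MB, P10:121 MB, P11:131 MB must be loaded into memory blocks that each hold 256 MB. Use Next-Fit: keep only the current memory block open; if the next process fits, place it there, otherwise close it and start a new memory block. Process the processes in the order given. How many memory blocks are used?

P1 (165 MB) → memory block 1 (remaining 91 MB)
P2 (175 MB) → memory block 2 (remaining 81 MB)
P3 (46 MB) → memory block 2 (remaining 35 MB)
P4 (118 MB) → memory block 3 (remaining 138 MB)
P5 (25 MB) → memory block 3 (remaining 113 MB)
P6 (161 MB) → memory block 4 (remaining 95 MB)
P7 (57 MB) → memory block 4 (remaining 38 MB)
P8 (105 MB) → memory block 5 (remaining 151 MB)
P9 (27 MB) → memory block 5 (remaining 124 MB)
P10 (121 MB) → memory block 5 (remaining 3 MB)
P11 (131 MB) → memory block 6 (remaining 125 MB)
Final memory blocks: [165] [175,46] [118,25] [161,57] [105,27,121] [131].

6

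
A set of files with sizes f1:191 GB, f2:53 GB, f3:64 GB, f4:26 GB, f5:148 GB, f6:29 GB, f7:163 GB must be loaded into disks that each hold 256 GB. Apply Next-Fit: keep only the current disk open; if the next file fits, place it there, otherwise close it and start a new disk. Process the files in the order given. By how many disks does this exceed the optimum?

0

Next-Fit: [191,53] [64,26,148] [29,163] → 3 disks.
Total size 674 GB; any packing needs at least ⌈674/256⌉ = 3 disks.
So 3 is already optimal.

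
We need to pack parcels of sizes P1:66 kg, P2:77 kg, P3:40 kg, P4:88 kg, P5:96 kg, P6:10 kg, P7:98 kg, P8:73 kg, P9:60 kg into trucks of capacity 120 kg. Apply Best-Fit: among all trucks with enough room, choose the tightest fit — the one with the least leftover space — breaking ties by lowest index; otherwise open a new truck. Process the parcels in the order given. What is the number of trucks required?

7

truck 1: place P1 (66 kg), 54 kg left
truck 2: place P2 (77 kg), 43 kg left
truck 2: place P3 (40 kg), 3 kg left
truck 3: place P4 (88 kg), 32 kg left
truck 4: place P5 (96 kg), 24 kg left
truck 4: place P6 (10 kg), 14 kg left
truck 5: place P7 (98 kg), 22 kg left
truck 6: place P8 (73 kg), 47 kg left
truck 7: place P9 (60 kg), 60 kg left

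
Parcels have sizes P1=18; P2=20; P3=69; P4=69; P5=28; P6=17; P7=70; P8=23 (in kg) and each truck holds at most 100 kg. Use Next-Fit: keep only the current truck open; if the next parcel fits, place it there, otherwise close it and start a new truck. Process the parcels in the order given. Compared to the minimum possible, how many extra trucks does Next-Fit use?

1

Next-Fit: [18,20] [69] [69,28] [17,70] [23] → 5 trucks.
Total size 314 kg; any packing needs at least ⌈314/100⌉ = 4 trucks.
An optimal packing achieves that bound: [70,28] [69,23] [69,20] [18,17] → 4 trucks.
Excess: 5 − 4 = 1.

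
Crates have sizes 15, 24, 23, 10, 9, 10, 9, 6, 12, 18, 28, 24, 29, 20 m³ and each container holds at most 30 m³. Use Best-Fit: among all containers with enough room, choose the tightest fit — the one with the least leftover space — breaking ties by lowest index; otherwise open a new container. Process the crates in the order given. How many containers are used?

15 m³ → container 1 (remaining 15 m³)
24 m³ → container 2 (remaining 6 m³)
23 m³ → container 3 (remaining 7 m³)
10 m³ → container 1 (remaining 5 m³)
9 m³ → container 4 (remaining 21 m³)
10 m³ → container 4 (remaining 11 m³)
9 m³ → container 4 (remaining 2 m³)
6 m³ → container 2 (remaining 0 m³)
12 m³ → container 5 (remaining 18 m³)
18 m³ → container 5 (remaining 0 m³)
28 m³ → container 6 (remaining 2 m³)
24 m³ → container 7 (remaining 6 m³)
29 m³ → container 8 (remaining 1 m³)
20 m³ → container 9 (remaining 10 m³)
Final containers: [15,10] [24,6] [23] [9,10,9] [12,18] [28] [24] [29] [20].

9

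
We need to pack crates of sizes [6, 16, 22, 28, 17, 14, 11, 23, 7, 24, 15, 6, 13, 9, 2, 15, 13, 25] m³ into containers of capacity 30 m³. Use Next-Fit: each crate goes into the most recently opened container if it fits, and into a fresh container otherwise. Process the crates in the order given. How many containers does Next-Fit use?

6 m³ → container 1 (remaining 24 m³)
16 m³ → container 1 (remaining 8 m³)
22 m³ → container 2 (remaining 8 m³)
28 m³ → container 3 (remaining 2 m³)
17 m³ → container 4 (remaining 13 m³)
14 m³ → container 5 (remaining 16 m³)
11 m³ → container 5 (remaining 5 m³)
23 m³ → container 6 (remaining 7 m³)
7 m³ → container 6 (remaining 0 m³)
24 m³ → container 7 (remaining 6 m³)
15 m³ → container 8 (remaining 15 m³)
6 m³ → container 8 (remaining 9 m³)
13 m³ → container 9 (remaining 17 m³)
9 m³ → container 9 (remaining 8 m³)
2 m³ → container 9 (remaining 6 m³)
15 m³ → container 10 (remaining 15 m³)
13 m³ → container 10 (remaining 2 m³)
25 m³ → container 11 (remaining 5 m³)

11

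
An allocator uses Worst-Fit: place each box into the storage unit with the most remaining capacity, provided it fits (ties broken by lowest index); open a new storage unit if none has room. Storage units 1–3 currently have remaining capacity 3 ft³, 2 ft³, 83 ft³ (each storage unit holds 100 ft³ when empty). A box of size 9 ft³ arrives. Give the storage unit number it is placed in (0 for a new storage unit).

3

Storage units with room: storage unit 3 (83 ft³).
Most room is storage unit 3 with 83 ft³ free.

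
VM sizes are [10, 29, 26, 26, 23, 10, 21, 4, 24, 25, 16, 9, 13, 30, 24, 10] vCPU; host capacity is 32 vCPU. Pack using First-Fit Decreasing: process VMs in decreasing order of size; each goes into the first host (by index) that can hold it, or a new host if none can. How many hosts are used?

Sorted descending: 30, 29, 26, 26, 25, 24, 24, 23, 21, 16, 13, 10, 10, 10, 9, 4.
host 1: place 30 vCPU, 2 vCPU left
host 2: place 29 vCPU, 3 vCPU left
host 3: place 26 vCPU, 6 vCPU left
host 4: place 26 vCPU, 6 vCPU left
host 5: place 25 vCPU, 7 vCPU left
host 6: place 24 vCPU, 8 vCPU left
host 7: place 24 vCPU, 8 vCPU left
host 8: place 23 vCPU, 9 vCPU left
host 9: place 21 vCPU, 11 vCPU left
host 10: place 16 vCPU, 16 vCPU left
host 10: place 13 vCPU, 3 vCPU left
host 9: place 10 vCPU, 1 vCPU left
host 11: place 10 vCPU, 22 vCPU left
host 11: place 10 vCPU, 12 vCPU left
host 8: place 9 vCPU, 0 vCPU left
host 3: place 4 vCPU, 2 vCPU left

11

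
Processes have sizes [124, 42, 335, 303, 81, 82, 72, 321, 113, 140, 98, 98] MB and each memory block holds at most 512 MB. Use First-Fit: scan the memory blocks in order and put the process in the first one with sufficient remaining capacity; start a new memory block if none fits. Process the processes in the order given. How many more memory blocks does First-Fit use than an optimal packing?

First-Fit: [124,42,335] [303,81,82] [72,321,113] [140,98,98] → 4 memory blocks.
Total size 1809 MB; any packing needs at least ⌈1809/512⌉ = 4 memory blocks.
So 4 is already optimal.

0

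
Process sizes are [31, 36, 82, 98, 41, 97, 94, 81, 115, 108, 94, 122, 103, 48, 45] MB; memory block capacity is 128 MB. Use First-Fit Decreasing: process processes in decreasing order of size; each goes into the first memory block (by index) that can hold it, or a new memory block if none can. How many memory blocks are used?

Sorted descending: 122, 115, 108, 103, 98, 97, 94, 94, 82, 81, 48, 45, 41, 36, 31.
Put 122 MB in memory block 1; 6 MB remain.
Put 115 MB in memory block 2; 13 MB remain.
Put 108 MB in memory block 3; 20 MB remain.
Put 103 MB in memory block 4; 25 MB remain.
Put 98 MB in memory block 5; 30 MB remain.
Put 97 MB in memory block 6; 31 MB remain.
Put 94 MB in memory block 7; 34 MB remain.
Put 94 MB in memory block 8; 34 MB remain.
Put 82 MB in memory block 9; 46 MB remain.
Put 81 MB in memory block 10; 47 MB remain.
Put 48 MB in memory block 11; 80 MB remain.
Put 45 MB in memory block 9; 1 MB remain.
Put 41 MB in memory block 10; 6 MB remain.
Put 36 MB in memory block 11; 44 MB remain.
Put 31 MB in memory block 6; 0 MB remain.
Final memory blocks: [122] [115] [108] [103] [98] [97,31] [94] [94] [82,45] [81,41] [48,36].

11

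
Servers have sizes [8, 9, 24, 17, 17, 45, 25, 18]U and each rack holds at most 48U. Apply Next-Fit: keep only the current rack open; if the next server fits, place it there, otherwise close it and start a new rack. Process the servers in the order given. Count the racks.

8U → rack 1 (remaining 40U)
9U → rack 1 (remaining 31U)
24U → rack 1 (remaining 7U)
17U → rack 2 (remaining 31U)
17U → rack 2 (remaining 14U)
45U → rack 3 (remaining 3U)
25U → rack 4 (remaining 23U)
18U → rack 4 (remaining 5U)

4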